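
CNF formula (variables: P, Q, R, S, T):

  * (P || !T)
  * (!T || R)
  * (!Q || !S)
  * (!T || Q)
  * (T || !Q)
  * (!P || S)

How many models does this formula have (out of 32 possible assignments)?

6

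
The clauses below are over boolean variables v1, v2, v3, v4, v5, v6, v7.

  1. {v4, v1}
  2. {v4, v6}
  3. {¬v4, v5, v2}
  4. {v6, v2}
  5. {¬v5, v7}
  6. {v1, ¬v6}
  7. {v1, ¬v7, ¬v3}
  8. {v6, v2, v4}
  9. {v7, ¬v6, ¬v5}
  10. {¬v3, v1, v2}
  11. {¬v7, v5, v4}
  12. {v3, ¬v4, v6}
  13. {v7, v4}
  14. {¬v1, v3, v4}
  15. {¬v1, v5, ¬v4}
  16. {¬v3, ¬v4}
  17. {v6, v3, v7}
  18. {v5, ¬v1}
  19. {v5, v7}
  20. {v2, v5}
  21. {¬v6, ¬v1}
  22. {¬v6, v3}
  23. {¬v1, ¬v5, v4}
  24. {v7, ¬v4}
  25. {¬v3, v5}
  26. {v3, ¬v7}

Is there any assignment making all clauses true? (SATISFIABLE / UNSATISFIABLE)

v4 = True:
  propagation gives v3=False, v6=True; an empty clause results — contradiction.
v4 = False:
  propagation gives v1=True, v6=True; an empty clause results — contradiction.
Every branch closes, so no satisfying assignment exists.

UNSATISFIABLE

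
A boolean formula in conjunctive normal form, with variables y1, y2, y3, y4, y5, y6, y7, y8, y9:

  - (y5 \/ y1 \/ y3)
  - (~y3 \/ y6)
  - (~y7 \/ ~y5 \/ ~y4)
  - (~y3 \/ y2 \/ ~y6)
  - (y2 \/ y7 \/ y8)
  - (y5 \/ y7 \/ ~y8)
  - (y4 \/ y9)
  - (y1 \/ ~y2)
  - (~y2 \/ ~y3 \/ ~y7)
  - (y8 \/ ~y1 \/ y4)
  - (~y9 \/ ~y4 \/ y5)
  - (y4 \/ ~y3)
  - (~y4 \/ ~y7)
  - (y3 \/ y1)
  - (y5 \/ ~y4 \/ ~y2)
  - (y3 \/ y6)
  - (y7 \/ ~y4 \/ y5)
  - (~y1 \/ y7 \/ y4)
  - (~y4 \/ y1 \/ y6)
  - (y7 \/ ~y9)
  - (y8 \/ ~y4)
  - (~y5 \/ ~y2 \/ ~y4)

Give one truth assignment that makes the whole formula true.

Try y1 = True.
For the remaining variables, y2 = True, y3 = False, y4 = False, y5 = False, y6 = True, y7 = True, y8 = True, y9 = True works.
Check each clause:
  1. (y5 \/ y1 \/ y3) — y1 is true.
  2. (~y3 \/ y6) — ~y3 is true.
  3. (~y5 \/ ~y4 \/ ~y7) — ~y5 is true.
  4. (~y3 \/ ~y6 \/ y2) — y2 is true.
  5. (y7 \/ y8 \/ y2) — y8 is true.
  6. (~y8 \/ y5 \/ y7) — y7 is true.
  7. (y4 \/ y9) — y9 is true.
  8. (~y2 \/ y1) — y1 is true.
  9. (~y3 \/ ~y2 \/ ~y7) — ~y3 is true.
  10. (y8 \/ ~y1 \/ y4) — y8 is true.
  11. (y5 \/ ~y4 \/ ~y9) — ~y4 is true.
  12. (y4 \/ ~y3) — ~y3 is true.
  13. (~y7 \/ ~y4) — ~y4 is true.
  14. (y1 \/ y3) — y1 is true.
  15. (~y4 \/ ~y2 \/ y5) — ~y4 is true.
  16. (y6 \/ y3) — y6 is true.
  17. (y7 \/ y5 \/ ~y4) — ~y4 is true.
  18. (~y1 \/ y7 \/ y4) — y7 is true.
  19. (y6 \/ ~y4 \/ y1) — y1 is true.
  20. (~y9 \/ y7) — y7 is true.
  21. (y8 \/ ~y4) — y8 is true.
  22. (~y2 \/ ~y4 \/ ~y5) — ~y5 is true.

y1=True, y2=True, y3=False, y4=False, y5=False, y6=True, y7=True, y8=True, y9=True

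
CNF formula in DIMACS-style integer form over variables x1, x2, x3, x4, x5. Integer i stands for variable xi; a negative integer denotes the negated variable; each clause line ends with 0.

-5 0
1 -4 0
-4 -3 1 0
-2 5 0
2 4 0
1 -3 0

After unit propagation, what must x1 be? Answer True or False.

True

Unit clause (¬x5) sets x5 = False.
From (x5 ∨ ¬x2) and x5 = False: x2 = False.
In (x4 ∨ x2), x2 is now false; x4 must hold, so x4 = True.
(¬x4 ∨ x1): since x4 = True, the clause reduces to (x1). x1 = True.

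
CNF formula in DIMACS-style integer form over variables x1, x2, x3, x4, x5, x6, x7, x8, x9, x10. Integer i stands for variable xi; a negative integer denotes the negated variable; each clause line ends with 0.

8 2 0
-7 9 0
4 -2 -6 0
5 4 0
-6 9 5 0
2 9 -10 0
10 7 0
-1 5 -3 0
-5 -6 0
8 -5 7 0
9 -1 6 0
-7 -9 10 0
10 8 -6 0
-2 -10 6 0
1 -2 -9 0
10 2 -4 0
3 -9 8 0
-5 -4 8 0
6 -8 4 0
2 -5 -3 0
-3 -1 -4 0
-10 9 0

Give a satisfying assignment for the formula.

x1=0, x2=0, x3=0, x4=1, x5=0, x6=0, x7=1, x8=1, x9=1, x10=1

Set x1 = False and propagate.
Try x2 = False.
  then x8 is forced to True.
The remaining clauses are satisfied by x3 = False, x4 = True, x5 = False, x6 = False, x7 = True, x9 = True, x10 = True.
Check each clause:
  1. {x2, x8} — x8 is true.
  2. {¬x7, x9} — x9 is true.
  3. {¬x6, ¬x2, x4} — ¬x6 is true.
  4. {x4, x5} — x4 is true.
  5. {¬x6, x9, x5} — x9 is true.
  6. {¬x10, x2, x9} — x9 is true.
  7. {x7, x10} — x10 is true.
  8. {¬x1, x5, ¬x3} — ¬x3 is true.
  9. {¬x6, ¬x5} — ¬x6 is true.
  10. {¬x5, x8, x7} — x8 is true.
  11. {¬x1, x9, x6} — x9 is true.
  12. {¬x7, x10, ¬x9} — x10 is true.
  13. {¬x6, x8, x10} — x8 is true.
  14. {¬x10, ¬x2, x6} — ¬x2 is true.
  15. {¬x2, x1, ¬x9} — ¬x2 is true.
  16. {x10, ¬x4, x2} — x10 is true.
  17. {x8, x3, ¬x9} — x8 is true.
  18. {¬x4, x8, ¬x5} — x8 is true.
  19. {x6, x4, ¬x8} — x4 is true.
  20. {¬x5, ¬x3, x2} — ¬x5 is true.
  21. {¬x3, ¬x1, ¬x4} — ¬x3 is true.
  22. {¬x10, x9} — x9 is true.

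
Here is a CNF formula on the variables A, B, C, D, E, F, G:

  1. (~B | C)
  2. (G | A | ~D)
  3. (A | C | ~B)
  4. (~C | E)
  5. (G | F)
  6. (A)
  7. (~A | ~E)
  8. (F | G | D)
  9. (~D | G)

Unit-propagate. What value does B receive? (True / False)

(A) stands alone — A = True.
In (~A | ~E), ~A is now false; ~E must hold, so E = False.
(E | ~C): since E = False, the clause reduces to (~C). C = False.
From (~B | C) and C = False: B = False.

False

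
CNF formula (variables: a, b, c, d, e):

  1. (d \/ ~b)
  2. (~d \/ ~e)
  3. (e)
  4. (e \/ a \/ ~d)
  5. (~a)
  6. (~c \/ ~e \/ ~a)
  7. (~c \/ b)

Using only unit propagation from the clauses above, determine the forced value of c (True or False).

Unit clause (e) sets e = True.
From (~e \/ ~d) and e = True: d = False.
From (~b \/ d) and d = False: b = False.
Unit clause (~a) sets a = False.
In (b \/ ~c), b is now false; ~c must hold, so c = False.

False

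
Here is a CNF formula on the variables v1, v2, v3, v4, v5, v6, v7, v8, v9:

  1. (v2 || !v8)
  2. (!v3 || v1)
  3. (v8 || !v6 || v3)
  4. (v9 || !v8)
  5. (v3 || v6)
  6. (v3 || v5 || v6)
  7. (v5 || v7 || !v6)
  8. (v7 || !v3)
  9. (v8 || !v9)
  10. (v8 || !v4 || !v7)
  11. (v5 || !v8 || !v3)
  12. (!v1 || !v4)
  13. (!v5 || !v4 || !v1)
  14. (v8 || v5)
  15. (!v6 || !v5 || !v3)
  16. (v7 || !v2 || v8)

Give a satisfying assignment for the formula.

Pure literal: v4 appears only negated; assign v4 = False.
Try v1 = True.
Branch on v2: take v2 = True.
Branch on v3: take v3 = False.
  then v6 is forced to True.
  then v8 is forced to True.
  then v9 is forced to True.
The remaining clauses are satisfied by v5 = True, v7 = True.

v1 = 1  v2 = 1  v3 = 0  v4 = 0  v5 = 1  v6 = 1  v7 = 1  v8 = 1  v9 = 1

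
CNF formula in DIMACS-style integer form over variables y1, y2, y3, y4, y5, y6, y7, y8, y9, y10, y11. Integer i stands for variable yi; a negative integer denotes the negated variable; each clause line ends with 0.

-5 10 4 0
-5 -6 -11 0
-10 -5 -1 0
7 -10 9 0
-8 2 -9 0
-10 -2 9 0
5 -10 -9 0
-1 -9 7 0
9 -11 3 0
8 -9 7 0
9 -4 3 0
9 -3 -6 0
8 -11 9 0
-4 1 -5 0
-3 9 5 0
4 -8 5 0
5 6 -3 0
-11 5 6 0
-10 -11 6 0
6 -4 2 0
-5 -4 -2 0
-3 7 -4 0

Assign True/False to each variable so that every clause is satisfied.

y1 = 1, y2 = 1, y3 = 0, y4 = 1, y5 = 0, y6 = 0, y7 = 1, y8 = 1, y9 = 1, y10 = 0, y11 = 0

Pure literal: y7 appears only positively; assign y7 = True.
Pure literal: y11 appears only negated; assign y11 = False.
Set y1 = True and propagate.
For the remaining variables, y2 = True, y3 = False, y4 = True, y5 = False, y6 = False, y8 = True, y9 = True, y10 = False works.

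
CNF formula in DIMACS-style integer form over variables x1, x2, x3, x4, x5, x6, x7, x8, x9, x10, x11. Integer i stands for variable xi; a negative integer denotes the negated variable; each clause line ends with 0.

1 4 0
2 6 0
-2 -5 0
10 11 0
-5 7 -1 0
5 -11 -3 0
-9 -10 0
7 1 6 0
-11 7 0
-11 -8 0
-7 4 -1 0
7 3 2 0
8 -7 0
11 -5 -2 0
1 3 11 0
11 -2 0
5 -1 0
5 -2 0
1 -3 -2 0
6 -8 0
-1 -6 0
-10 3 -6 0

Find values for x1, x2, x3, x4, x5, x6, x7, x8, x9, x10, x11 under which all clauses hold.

x1=False, x2=False, x3=True, x4=True, x5=False, x6=True, x7=False, x8=True, x9=False, x10=True, x11=False

Pure literal: x4 appears only positively; assign x4 = True.
Pure literal: x9 appears only negated; assign x9 = False.
Branch on x1: take x1 = False.
The remaining clauses are satisfied by x2 = False, x3 = True, x5 = False, x6 = True, x7 = False, x8 = True, x10 = True, x11 = False.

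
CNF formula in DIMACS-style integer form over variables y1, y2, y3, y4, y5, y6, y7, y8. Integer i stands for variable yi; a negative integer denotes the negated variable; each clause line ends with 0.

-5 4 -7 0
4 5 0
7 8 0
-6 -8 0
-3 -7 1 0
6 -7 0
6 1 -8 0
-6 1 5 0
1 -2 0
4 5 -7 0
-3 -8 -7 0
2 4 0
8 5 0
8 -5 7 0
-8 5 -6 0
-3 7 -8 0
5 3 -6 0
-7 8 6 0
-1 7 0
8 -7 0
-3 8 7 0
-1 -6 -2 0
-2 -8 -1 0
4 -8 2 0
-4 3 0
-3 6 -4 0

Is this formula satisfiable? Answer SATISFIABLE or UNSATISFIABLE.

UNSATISFIABLE

y8 = True:
  propagation gives y6=False, y7=False, y1=True; an empty clause results — contradiction.
y8 = False:
  propagation gives y7=True; an empty clause results — contradiction.
Every branch closes, so no satisfying assignment exists.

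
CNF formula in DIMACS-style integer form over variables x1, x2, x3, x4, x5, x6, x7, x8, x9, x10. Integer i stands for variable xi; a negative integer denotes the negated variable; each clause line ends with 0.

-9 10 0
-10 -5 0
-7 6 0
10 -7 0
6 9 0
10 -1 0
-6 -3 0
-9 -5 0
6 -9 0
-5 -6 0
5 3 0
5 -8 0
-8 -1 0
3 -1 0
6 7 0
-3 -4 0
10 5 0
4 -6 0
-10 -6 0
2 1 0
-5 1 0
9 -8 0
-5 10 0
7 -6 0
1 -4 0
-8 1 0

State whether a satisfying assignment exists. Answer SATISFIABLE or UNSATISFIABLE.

UNSATISFIABLE

x6 = True:
  propagation gives x3=False, x5=False; an empty clause results — contradiction.
x6 = False:
  propagation gives x7=False; an empty clause results — contradiction.
Every branch closes, so no satisfying assignment exists.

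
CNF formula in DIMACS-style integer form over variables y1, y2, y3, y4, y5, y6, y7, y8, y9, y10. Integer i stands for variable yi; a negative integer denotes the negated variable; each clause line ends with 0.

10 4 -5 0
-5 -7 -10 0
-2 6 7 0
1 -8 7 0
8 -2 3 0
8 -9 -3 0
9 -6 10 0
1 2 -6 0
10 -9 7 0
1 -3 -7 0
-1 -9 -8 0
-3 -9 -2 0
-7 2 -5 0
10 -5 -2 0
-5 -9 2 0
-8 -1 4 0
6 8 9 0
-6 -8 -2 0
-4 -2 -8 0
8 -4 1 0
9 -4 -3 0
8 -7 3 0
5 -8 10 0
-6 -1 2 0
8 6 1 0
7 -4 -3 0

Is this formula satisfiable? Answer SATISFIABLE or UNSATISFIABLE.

SATISFIABLE

Try y1 = True.
Try y2 = True.
Set y3 = True and propagate.
  then y9 is forced to False.
  then y4 is forced to False.
  then y8 is forced to False.
  then y6 is forced to True.
  then y10 is forced to True.
For the remaining variables, y5 = True, y7 = False works.
So y1=T, y2=T, y3=T, y4=F, y5=T, y6=T, y7=F, y8=F, y9=F, y10=T is a satisfying assignment.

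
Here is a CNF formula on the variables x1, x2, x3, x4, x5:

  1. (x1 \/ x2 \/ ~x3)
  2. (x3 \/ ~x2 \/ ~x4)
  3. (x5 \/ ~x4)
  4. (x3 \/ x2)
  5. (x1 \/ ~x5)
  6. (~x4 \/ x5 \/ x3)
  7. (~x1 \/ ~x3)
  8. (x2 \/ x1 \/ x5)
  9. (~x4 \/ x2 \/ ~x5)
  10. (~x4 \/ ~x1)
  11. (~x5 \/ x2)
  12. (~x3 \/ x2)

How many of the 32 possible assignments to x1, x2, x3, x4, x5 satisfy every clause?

Satisfying assignments:
  x1=0 x2=1 x3=0 x4=0 x5=0
  x1=0 x2=1 x3=1 x4=0 x5=0
  x1=1 x2=1 x3=0 x4=0 x5=0
  x1=1 x2=1 x3=0 x4=0 x5=1
Count: 4.

4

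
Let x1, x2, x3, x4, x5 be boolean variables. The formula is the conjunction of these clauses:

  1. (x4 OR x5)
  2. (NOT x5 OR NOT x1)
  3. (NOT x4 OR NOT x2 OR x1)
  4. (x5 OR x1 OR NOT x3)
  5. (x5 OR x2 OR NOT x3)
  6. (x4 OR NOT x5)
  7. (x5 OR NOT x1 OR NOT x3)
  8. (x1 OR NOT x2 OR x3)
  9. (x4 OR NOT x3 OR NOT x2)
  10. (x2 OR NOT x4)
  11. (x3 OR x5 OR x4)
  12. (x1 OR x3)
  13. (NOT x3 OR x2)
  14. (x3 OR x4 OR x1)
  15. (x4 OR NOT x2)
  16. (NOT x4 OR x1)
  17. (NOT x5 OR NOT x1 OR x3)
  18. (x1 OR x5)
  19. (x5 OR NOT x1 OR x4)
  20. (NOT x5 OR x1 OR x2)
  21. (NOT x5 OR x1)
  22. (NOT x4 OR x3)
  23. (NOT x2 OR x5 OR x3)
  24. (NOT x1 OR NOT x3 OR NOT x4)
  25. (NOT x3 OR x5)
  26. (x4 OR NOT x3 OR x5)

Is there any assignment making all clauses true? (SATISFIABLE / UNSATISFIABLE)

x3 = True:
  propagation gives x2=True, x4=True, x1=True; an empty clause results — contradiction.
x3 = False:
  propagation gives x1=True, x5=False, x4=True; an empty clause results — contradiction.
Every branch closes, so no satisfying assignment exists.

UNSATISFIABLE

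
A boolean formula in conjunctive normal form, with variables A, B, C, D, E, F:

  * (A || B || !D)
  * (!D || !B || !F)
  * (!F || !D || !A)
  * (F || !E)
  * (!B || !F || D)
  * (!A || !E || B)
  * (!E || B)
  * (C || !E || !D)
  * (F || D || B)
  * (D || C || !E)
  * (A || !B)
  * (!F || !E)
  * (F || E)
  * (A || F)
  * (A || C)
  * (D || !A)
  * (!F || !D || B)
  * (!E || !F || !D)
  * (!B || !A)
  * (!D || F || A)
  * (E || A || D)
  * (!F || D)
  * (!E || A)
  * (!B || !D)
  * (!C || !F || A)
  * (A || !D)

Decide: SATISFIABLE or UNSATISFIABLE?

D = True:
  propagation gives B=False, A=True, F=False, E=False; an empty clause results — contradiction.
D = False:
  propagation gives A=False, B=False, E=False; an empty clause results — contradiction.
Every branch closes, so no satisfying assignment exists.

UNSATISFIABLE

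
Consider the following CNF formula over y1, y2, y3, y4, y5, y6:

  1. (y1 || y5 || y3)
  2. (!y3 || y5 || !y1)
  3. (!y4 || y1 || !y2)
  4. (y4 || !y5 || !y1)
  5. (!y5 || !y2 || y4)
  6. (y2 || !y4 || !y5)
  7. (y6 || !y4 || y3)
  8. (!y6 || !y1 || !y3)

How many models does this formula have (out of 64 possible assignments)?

18

Split on y1, then y4.
  y1=T, y4=T: remaining (y2,y3,y5,y6) ∈ {(F,F,F,T); (T,F,F,T); (T,F,T,T); (T,T,T,F)} — 4.
  y1=T, y4=F: remaining (y2,y3,y5,y6) ∈ {(F,F,F,F); (F,F,F,T); (T,F,F,F); (T,F,F,T)} — 4.
  y1=F, y4=T: remaining (y2,y3,y5,y6) ∈ {(F,T,F,F); (F,T,F,T)} — 2.
  y1=F, y4=F: y6 free; 4 ways for (y2,y3,y5) × 2^1 = 8.
Total: 4 + 4 + 2 + 8 = 18.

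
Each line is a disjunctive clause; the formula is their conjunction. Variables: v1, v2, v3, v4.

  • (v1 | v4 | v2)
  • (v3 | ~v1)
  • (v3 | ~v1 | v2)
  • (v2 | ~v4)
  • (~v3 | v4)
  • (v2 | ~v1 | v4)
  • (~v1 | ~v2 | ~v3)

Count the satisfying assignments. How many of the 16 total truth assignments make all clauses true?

Satisfying assignments:
  v1=F v2=T v3=F v4=F
  v1=F v2=T v3=F v4=T
  v1=F v2=T v3=T v4=T
That's 3 in total.

3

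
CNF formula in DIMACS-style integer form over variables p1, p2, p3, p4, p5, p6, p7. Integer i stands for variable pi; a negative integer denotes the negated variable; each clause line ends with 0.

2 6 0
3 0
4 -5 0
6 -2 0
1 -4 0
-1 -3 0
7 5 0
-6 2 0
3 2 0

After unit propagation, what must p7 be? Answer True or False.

Unit clause (p3) sets p3 = True.
From (¬p1 ∨ ¬p3) and p3 = True: p1 = False.
In (p1 ∨ ¬p4), p1 is now false; ¬p4 must hold, so p4 = False.
(p4 ∨ ¬p5) with p4 = False leaves only ¬p5, so p5 = False.
In (p7 ∨ p5), p5 is now false; p7 must hold, so p7 = True.

True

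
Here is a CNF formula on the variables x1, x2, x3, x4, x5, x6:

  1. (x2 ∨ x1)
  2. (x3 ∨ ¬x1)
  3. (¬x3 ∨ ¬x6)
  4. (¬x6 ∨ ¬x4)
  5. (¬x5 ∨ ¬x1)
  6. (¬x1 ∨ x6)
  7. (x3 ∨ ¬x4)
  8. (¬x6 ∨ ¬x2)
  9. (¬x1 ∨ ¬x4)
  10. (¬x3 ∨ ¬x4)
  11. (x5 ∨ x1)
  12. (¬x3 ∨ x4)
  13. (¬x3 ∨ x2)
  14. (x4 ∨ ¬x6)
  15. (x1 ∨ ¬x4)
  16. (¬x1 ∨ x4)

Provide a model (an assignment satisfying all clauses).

x1 = 0  x2 = 1  x3 = 0  x4 = 0  x5 = 1  x6 = 0

Check each clause:
  1. (x1 ∨ x2) — x2 is true.
  2. (¬x1 ∨ x3) — ¬x1 is true.
  3. (¬x3 ∨ ¬x6) — ¬x6 is true.
  4. (¬x6 ∨ ¬x4) — ¬x6 is true.
  5. (¬x5 ∨ ¬x1) — ¬x1 is true.
  6. (x6 ∨ ¬x1) — ¬x1 is true.
  7. (¬x4 ∨ x3) — ¬x4 is true.
  8. (¬x2 ∨ ¬x6) — ¬x6 is true.
  9. (¬x4 ∨ ¬x1) — ¬x4 is true.
  10. (¬x4 ∨ ¬x3) — ¬x4 is true.
  11. (x1 ∨ x5) — x5 is true.
  12. (¬x3 ∨ x4) — ¬x3 is true.
  13. (x2 ∨ ¬x3) — x2 is true.
  14. (x4 ∨ ¬x6) — ¬x6 is true.
  15. (¬x4 ∨ x1) — ¬x4 is true.
  16. (x4 ∨ ¬x1) — ¬x1 is true.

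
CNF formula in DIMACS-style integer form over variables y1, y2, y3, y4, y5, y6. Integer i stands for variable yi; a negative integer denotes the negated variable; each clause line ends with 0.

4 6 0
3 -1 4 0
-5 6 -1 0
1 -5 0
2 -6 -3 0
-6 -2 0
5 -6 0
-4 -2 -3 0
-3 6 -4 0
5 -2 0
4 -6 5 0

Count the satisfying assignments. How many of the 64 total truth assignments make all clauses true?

3

Satisfying assignments:
  y1=0 y2=0 y3=0 y4=1 y5=0 y6=0
  y1=1 y2=0 y3=0 y4=1 y5=0 y6=0
  y1=1 y2=0 y3=0 y4=1 y5=1 y6=1
That's 3 in total.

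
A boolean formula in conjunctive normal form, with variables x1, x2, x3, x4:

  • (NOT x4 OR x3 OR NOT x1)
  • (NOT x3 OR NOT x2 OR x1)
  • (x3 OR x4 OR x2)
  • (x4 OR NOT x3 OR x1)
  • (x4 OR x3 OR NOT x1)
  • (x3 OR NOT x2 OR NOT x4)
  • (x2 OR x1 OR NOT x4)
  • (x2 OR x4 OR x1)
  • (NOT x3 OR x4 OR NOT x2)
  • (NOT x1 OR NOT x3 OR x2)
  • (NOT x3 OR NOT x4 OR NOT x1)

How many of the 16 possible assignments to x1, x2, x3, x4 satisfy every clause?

1

The models are:
  x1=0 x2=1 x3=0 x4=0
That's 1 in total.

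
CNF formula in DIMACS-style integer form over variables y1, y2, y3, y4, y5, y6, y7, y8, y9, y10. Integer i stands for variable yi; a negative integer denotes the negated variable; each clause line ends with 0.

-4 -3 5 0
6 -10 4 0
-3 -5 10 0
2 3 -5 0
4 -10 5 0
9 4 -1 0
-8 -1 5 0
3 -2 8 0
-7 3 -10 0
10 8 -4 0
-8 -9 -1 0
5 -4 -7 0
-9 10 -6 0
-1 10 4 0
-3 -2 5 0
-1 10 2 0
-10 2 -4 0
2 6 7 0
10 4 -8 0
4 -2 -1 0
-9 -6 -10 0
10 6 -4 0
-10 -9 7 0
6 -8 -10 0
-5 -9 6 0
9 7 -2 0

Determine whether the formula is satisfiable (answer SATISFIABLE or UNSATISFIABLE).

SATISFIABLE

Pure literal: y1 appears only negated; assign y1 = False.
Try y2 = False.
For the remaining variables, y3 = False, y4 = False, y5 = False, y6 = True, y7 = True, y8 = False, y9 = False, y10 = False works.
So y1 = 0, y2 = 0, y3 = 0, y4 = 0, y5 = 0, y6 = 1, y7 = 1, y8 = 0, y9 = 0, y10 = 0 is a satisfying assignment.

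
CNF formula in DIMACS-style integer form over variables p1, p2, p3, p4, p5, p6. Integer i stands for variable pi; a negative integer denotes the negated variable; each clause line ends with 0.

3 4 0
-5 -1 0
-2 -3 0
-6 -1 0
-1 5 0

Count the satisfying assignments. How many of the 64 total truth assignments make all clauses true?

16

Case analysis on p1 and p3:
  p1=1, p3=1: a clause becomes empty — 0.
  p1=1, p3=0: a clause becomes empty — 0.
  p1=0, p3=1: forces p2=0; p4, p5, p6 free → 2^3 = 8.
  p1=0, p3=0: forces p4=1; p2, p5, p6 free → 2^3 = 8.
Total: 0 + 0 + 8 + 8 = 16.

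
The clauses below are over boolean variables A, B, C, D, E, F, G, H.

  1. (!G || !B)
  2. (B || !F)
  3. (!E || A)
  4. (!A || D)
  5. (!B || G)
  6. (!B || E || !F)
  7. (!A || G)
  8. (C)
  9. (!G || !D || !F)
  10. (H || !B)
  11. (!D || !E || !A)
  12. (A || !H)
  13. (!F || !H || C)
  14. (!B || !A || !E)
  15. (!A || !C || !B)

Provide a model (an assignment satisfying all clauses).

A = False, B = False, C = True, D = True, E = False, F = False, G = False, H = False

The clause (C) is unit: C must be True.
Pure literal: F appears only negated; assign F = False.
Branch on A: take A = False.
  then E is forced to False.
  then H is forced to False.
  then B is forced to False.
D, G are now unconstrained; take D = True, G = False.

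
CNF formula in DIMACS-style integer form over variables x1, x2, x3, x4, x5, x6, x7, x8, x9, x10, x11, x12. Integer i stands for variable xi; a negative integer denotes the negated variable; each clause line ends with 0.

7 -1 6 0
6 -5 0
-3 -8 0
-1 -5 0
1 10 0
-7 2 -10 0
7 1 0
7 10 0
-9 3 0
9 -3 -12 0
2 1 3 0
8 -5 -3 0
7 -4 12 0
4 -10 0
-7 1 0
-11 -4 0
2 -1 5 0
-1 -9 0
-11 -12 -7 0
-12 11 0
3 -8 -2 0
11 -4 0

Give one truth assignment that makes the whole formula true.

x1=T, x2=T, x3=T, x4=F, x5=F, x6=T, x7=T, x8=F, x9=F, x10=F, x11=F, x12=F

x6 occurs only positively in the remaining clauses — set x6 = True.
Set x1 = True and propagate.
  then x5 is forced to False.
  then x2 is forced to True.
  then x9 is forced to False.
Try x3 = True.
  then x8 is forced to False.
  then x12 is forced to False.
Try x4 = False.
  then x10 is forced to False.
  then x7 is forced to True.
x11 is now unconstrained; take x11 = False.
Every clause has at least one true literal under this assignment.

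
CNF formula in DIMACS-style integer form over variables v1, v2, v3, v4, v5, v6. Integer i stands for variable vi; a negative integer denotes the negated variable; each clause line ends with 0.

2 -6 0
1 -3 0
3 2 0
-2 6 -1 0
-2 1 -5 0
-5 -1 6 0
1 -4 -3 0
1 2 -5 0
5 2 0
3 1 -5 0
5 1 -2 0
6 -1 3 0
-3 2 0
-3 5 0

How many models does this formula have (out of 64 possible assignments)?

6

The models are:
  v1=T v2=T v3=F v4=F v5=F v6=T
  v1=T v2=T v3=F v4=F v5=T v6=T
  v1=T v2=T v3=F v4=T v5=F v6=T
  v1=T v2=T v3=F v4=T v5=T v6=T
  v1=T v2=T v3=T v4=F v5=T v6=T
  v1=T v2=T v3=T v4=T v5=T v6=T
That's 6 in total.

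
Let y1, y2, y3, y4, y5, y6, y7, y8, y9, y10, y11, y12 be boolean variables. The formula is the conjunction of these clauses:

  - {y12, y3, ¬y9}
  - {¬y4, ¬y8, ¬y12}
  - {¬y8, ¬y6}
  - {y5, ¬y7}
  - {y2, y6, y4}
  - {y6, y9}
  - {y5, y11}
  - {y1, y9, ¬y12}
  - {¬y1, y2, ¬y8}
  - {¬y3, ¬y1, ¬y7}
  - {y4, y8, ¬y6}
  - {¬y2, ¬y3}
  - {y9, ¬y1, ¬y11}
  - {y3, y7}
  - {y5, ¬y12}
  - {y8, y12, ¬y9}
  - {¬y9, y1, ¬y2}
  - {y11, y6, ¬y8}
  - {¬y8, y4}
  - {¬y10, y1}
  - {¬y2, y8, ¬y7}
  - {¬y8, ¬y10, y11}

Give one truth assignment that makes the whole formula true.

Pure literal: y5 appears only positively; assign y5 = True.
Pure literal: y10 appears only negated; assign y10 = False.
Set y1 = True and propagate.
Try y2 = False.
  then y8 is forced to False.
For the remaining variables, y3 = False, y4 = True, y6 = False, y7 = True, y9 = True, y11 = True, y12 = True works.

y1 = 1, y2 = 0, y3 = 0, y4 = 1, y5 = 1, y6 = 0, y7 = 1, y8 = 0, y9 = 1, y10 = 0, y11 = 1, y12 = 1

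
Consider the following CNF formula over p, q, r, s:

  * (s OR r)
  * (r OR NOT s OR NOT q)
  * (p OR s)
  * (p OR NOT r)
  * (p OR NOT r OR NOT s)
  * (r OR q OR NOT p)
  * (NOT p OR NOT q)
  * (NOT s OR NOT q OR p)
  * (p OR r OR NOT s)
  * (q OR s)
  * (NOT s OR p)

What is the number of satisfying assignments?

1

The models are:
  p=1 q=0 r=1 s=1
That's 1 in total.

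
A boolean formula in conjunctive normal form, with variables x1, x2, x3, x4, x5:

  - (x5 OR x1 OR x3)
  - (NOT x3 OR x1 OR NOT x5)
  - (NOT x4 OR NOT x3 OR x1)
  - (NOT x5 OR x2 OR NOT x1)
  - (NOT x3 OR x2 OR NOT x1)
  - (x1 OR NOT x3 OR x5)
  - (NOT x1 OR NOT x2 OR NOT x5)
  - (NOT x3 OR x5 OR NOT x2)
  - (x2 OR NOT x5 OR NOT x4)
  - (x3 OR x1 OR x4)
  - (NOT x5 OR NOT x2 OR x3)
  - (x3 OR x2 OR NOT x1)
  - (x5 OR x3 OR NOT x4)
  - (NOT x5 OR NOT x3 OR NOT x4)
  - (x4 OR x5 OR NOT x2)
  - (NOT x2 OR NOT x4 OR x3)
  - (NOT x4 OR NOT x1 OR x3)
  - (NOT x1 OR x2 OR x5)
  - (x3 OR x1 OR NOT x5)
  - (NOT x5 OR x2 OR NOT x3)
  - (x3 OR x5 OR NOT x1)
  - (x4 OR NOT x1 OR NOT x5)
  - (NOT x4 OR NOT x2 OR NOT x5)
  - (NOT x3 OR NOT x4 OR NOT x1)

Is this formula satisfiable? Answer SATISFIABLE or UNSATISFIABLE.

UNSATISFIABLE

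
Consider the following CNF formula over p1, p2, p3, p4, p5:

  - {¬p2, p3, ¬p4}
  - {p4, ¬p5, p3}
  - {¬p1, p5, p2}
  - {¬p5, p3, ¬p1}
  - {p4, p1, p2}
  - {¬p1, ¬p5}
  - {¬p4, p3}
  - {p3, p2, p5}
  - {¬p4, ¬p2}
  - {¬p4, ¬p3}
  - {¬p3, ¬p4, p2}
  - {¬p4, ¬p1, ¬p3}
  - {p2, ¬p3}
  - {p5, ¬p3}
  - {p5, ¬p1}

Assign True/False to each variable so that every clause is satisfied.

Branch on p1: take p1 = False.
For the remaining variables, p2 = True, p3 = True, p4 = False, p5 = True works.

p1=0  p2=1  p3=1  p4=0  p5=1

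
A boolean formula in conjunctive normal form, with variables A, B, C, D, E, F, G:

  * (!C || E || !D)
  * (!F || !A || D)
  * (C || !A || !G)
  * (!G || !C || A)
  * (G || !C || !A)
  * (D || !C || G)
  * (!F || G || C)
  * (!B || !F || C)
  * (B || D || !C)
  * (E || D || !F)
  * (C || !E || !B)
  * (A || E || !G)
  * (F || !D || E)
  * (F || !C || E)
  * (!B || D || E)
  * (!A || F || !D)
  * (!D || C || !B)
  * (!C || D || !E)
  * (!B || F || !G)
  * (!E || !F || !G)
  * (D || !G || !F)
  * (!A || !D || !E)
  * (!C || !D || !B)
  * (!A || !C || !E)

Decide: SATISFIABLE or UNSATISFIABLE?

Branch on A: take A = False.
Set B = False and propagate.
For the remaining variables, C = True, D = True, E = True, F = False, G = False works.
Every clause has at least one true literal under this assignment.
So A=False, B=False, C=True, D=True, E=True, F=False, G=False is a satisfying assignment.

SATISFIABLE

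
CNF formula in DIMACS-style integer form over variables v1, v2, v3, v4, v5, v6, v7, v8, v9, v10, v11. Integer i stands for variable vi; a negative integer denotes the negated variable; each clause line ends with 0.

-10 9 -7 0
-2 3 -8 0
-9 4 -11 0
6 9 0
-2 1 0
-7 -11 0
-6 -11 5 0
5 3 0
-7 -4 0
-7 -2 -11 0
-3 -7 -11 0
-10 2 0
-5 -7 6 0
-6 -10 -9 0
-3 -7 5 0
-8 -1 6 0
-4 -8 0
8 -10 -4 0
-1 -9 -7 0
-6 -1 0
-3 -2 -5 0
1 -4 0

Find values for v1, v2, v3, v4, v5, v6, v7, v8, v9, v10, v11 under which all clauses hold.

v1=False, v2=False, v3=True, v4=False, v5=True, v6=True, v7=True, v8=False, v9=True, v10=False, v11=False

Check each clause:
  1. (¬v7 ∨ ¬v10 ∨ v9) — ¬v10 is true.
  2. (¬v2 ∨ ¬v8 ∨ v3) — ¬v8 is true.
  3. (¬v11 ∨ ¬v9 ∨ v4) — ¬v11 is true.
  4. (v9 ∨ v6) — v9 is true.
  5. (v1 ∨ ¬v2) — ¬v2 is true.
  6. (¬v7 ∨ ¬v11) — ¬v11 is true.
  7. (¬v11 ∨ v5 ∨ ¬v6) — v5 is true.
  8. (v5 ∨ v3) — v3 is true.
  9. (¬v4 ∨ ¬v7) — ¬v4 is true.
  10. (¬v11 ∨ ¬v7 ∨ ¬v2) — ¬v11 is true.
  11. (¬v11 ∨ ¬v7 ∨ ¬v3) — ¬v11 is true.
  12. (v2 ∨ ¬v10) — ¬v10 is true.
  13. (¬v5 ∨ ¬v7 ∨ v6) — v6 is true.
  14. (¬v10 ∨ ¬v9 ∨ ¬v6) — ¬v10 is true.
  15. (¬v3 ∨ v5 ∨ ¬v7) — v5 is true.
  16. (¬v1 ∨ ¬v8 ∨ v6) — ¬v8 is true.
  17. (¬v8 ∨ ¬v4) — ¬v8 is true.
  18. (¬v4 ∨ ¬v10 ∨ v8) — ¬v4 is true.
  19. (¬v1 ∨ ¬v9 ∨ ¬v7) — ¬v1 is true.
  20. (¬v1 ∨ ¬v6) — ¬v1 is true.
  21. (¬v2 ∨ ¬v3 ∨ ¬v5) — ¬v2 is true.
  22. (¬v4 ∨ v1) — ¬v4 is true.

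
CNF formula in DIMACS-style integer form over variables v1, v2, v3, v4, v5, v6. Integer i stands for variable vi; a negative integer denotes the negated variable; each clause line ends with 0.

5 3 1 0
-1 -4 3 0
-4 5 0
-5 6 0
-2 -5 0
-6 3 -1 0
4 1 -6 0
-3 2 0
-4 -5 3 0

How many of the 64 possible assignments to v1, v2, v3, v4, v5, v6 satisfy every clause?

The models are:
  v1=0 v2=1 v3=1 v4=0 v5=0 v6=0
  v1=1 v2=0 v3=0 v4=0 v5=0 v6=0
  v1=1 v2=1 v3=0 v4=0 v5=0 v6=0
  v1=1 v2=1 v3=1 v4=0 v5=0 v6=0
  v1=1 v2=1 v3=1 v4=0 v5=0 v6=1
That's 5 in total.

5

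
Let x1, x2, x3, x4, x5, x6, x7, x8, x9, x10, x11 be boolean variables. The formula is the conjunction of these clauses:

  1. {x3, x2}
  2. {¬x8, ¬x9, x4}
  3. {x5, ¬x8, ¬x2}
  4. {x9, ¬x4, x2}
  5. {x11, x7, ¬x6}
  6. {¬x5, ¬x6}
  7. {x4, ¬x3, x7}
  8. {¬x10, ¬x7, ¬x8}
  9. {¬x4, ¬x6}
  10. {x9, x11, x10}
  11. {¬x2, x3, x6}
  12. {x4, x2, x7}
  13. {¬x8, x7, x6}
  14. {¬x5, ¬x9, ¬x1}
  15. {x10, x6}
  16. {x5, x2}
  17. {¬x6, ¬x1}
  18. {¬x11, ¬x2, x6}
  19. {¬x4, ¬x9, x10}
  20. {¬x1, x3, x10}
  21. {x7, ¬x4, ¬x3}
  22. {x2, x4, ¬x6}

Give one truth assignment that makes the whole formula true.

x1 = 1, x2 = 1, x3 = 1, x4 = 0, x5 = 0, x6 = 0, x7 = 1, x8 = 0, x9 = 0, x10 = 1, x11 = 0

Check each clause:
  1. {x2, x3} — x2 is true.
  2. {x4, ¬x9, ¬x8} — ¬x8 is true.
  3. {x5, ¬x2, ¬x8} — ¬x8 is true.
  4. {x9, x2, ¬x4} — x2 is true.
  5. {x11, ¬x6, x7} — ¬x6 is true.
  6. {¬x6, ¬x5} — ¬x6 is true.
  7. {x4, ¬x3, x7} — x7 is true.
  8. {¬x7, ¬x10, ¬x8} — ¬x8 is true.
  9. {¬x4, ¬x6} — ¬x6 is true.
  10. {x11, x10, x9} — x10 is true.
  11. {x3, x6, ¬x2} — x3 is true.
  12. {x4, x7, x2} — x2 is true.
  13. {x6, x7, ¬x8} — ¬x8 is true.
  14. {¬x1, ¬x9, ¬x5} — ¬x5 is true.
  15. {x10, x6} — x10 is true.
  16. {x2, x5} — x2 is true.
  17. {¬x6, ¬x1} — ¬x6 is true.
  18. {¬x2, x6, ¬x11} — ¬x11 is true.
  19. {x10, ¬x9, ¬x4} — x10 is true.
  20. {x10, ¬x1, x3} — x10 is true.
  21. {x7, ¬x3, ¬x4} — ¬x4 is true.
  22. {x4, x2, ¬x6} — x2 is true.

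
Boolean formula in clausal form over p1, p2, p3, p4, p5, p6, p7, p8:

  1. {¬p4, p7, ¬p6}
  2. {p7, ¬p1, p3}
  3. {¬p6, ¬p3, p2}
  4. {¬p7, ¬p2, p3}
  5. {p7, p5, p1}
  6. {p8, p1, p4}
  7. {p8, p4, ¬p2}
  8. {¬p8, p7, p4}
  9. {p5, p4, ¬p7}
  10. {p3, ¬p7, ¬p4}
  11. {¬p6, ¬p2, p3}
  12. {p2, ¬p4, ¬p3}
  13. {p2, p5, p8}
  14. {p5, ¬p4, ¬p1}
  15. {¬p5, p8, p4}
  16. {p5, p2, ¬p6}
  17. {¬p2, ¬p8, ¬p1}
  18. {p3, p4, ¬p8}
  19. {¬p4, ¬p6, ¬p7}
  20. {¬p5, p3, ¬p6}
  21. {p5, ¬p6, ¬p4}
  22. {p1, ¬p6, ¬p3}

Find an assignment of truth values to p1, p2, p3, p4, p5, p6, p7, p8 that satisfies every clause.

p1 = 0, p2 = 0, p3 = 0, p4 = 1, p5 = 1, p6 = 0, p7 = 0, p8 = 1

Pure literal: p6 appears only negated; assign p6 = False.
Try p1 = False.
Try p2 = False.
For the remaining variables, p3 = False, p4 = True, p5 = True, p7 = False, p8 = True works.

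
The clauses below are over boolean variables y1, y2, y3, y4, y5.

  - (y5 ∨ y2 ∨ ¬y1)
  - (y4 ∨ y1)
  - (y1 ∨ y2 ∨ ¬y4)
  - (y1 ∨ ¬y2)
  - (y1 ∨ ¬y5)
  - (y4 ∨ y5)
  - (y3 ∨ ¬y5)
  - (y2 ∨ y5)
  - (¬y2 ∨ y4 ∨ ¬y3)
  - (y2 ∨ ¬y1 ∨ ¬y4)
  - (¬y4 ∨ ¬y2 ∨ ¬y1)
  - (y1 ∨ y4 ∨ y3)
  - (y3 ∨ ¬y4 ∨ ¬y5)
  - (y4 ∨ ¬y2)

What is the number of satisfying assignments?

1

The models are:
  y1=1 y2=0 y3=1 y4=0 y5=1
That's 1 in total.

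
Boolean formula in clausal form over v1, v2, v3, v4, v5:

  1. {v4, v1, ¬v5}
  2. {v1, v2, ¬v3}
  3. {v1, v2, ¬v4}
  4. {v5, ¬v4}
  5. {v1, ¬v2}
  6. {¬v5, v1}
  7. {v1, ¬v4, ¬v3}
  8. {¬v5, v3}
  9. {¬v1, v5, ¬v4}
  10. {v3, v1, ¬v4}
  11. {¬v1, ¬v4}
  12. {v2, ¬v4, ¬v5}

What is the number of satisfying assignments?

Case analysis on v1 and v4:
  v1=1, v4=1: a clause becomes empty — 0.
  v1=1, v4=0: v2 free; 3 ways for (v3,v5) × 2^1 = 6.
  v1=0, v4=1: a clause becomes empty — 0.
  v1=0, v4=0: remaining (v2,v3,v5) ∈ {(0,0,0)} — 1.
Total: 0 + 6 + 0 + 1 = 7.

7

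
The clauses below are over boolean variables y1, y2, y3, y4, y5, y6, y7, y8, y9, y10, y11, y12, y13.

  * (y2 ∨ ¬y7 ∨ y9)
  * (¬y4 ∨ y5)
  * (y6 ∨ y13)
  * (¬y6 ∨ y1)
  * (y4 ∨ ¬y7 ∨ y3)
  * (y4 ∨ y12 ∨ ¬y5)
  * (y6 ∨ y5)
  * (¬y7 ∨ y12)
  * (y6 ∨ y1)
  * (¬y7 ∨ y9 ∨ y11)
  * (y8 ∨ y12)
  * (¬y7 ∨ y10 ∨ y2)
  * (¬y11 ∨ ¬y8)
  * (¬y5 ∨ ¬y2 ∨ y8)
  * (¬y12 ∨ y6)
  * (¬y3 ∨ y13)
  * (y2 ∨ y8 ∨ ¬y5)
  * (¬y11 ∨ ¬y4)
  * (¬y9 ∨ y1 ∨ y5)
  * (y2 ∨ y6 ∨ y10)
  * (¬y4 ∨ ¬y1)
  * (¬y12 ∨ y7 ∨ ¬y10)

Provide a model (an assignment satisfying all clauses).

y1 = T  y2 = F  y3 = T  y4 = F  y5 = T  y6 = T  y7 = F  y8 = T  y9 = F  y10 = F  y11 = F  y12 = T  y13 = T

y13 occurs only positively in the remaining clauses — set y13 = True.
Set y1 = True and propagate.
  then y4 is forced to False.
Try y2 = False.
Branch on y3: take y3 = True.
The remaining clauses are satisfied by y5 = True, y6 = True, y7 = False, y8 = True, y9 = False, y10 = False, y11 = False, y12 = True.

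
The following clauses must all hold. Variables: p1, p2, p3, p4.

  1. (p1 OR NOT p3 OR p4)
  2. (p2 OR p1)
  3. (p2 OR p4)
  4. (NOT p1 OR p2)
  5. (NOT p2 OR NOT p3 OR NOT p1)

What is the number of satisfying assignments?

Satisfying assignments:
  p1=F p2=T p3=F p4=F
  p1=F p2=T p3=F p4=T
  p1=F p2=T p3=T p4=T
  p1=T p2=T p3=F p4=F
  p1=T p2=T p3=F p4=T
Count: 5.

5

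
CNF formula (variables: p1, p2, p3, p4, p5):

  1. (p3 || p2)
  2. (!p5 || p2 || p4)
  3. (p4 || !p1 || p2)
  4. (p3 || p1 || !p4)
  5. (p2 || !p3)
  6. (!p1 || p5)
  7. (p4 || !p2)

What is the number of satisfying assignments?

4

Satisfying assignments:
  p1=0 p2=1 p3=1 p4=1 p5=0
  p1=0 p2=1 p3=1 p4=1 p5=1
  p1=1 p2=1 p3=0 p4=1 p5=1
  p1=1 p2=1 p3=1 p4=1 p5=1
That's 4 in total.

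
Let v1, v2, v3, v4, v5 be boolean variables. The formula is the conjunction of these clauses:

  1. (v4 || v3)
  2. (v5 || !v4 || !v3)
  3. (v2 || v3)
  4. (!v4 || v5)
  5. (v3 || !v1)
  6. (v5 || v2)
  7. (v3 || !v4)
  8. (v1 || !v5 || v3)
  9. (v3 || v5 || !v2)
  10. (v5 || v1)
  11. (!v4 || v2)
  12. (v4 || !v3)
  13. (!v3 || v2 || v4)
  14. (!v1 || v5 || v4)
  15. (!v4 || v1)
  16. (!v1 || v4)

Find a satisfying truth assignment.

Try v1 = True.
  then v3 is forced to True.
  then v4 is forced to True.
  then v5 is forced to True.
  then v2 is forced to True.

v1=True, v2=True, v3=True, v4=True, v5=True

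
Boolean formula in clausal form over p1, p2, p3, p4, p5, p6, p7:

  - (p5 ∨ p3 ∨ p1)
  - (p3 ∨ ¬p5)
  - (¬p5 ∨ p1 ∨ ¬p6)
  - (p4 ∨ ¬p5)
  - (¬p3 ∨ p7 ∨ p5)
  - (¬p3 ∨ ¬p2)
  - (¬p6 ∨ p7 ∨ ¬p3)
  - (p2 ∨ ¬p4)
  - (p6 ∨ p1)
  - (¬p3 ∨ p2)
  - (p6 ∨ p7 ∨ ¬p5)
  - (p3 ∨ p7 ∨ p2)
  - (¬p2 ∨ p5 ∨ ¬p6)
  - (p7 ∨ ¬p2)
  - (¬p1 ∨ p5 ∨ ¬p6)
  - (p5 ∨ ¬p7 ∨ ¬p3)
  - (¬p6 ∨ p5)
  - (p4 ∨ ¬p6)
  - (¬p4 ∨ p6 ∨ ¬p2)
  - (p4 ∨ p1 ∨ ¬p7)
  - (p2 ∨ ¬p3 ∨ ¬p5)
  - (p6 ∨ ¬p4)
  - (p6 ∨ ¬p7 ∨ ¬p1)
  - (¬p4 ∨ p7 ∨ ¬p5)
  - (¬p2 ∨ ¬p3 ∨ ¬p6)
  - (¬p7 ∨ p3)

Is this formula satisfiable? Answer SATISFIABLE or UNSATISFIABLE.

p5 = True:
  propagation gives p3=True, p4=True, p2=False; an empty clause results — contradiction.
p5 = False:
  propagation gives p6=False, p1=True, p4=False, p7=False; an empty clause results — contradiction.
Every branch closes, so no satisfying assignment exists.

UNSATISFIABLE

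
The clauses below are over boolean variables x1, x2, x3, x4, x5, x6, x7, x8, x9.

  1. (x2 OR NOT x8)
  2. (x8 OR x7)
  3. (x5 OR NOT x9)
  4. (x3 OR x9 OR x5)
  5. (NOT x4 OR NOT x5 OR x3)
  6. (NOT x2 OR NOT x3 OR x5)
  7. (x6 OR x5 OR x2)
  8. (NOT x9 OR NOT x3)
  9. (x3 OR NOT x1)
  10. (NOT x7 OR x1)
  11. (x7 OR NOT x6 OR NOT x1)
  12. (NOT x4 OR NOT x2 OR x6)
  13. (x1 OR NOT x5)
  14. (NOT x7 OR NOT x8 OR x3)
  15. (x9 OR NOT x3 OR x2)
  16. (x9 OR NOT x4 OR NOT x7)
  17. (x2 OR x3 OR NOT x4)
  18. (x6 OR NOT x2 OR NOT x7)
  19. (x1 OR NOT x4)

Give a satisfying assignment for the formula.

x1=1, x2=1, x3=1, x4=0, x5=1, x6=1, x7=1, x8=0, x9=0

Pure literal: x4 appears only negated; assign x4 = False.
Set x1 = True and propagate.
  then x3 is forced to True.
  then x9 is forced to False.
  then x2 is forced to True.
  then x5 is forced to True.
Branch on x6: take x6 = True.
  then x7 is forced to True.
x8 is now unconstrained; take x8 = False.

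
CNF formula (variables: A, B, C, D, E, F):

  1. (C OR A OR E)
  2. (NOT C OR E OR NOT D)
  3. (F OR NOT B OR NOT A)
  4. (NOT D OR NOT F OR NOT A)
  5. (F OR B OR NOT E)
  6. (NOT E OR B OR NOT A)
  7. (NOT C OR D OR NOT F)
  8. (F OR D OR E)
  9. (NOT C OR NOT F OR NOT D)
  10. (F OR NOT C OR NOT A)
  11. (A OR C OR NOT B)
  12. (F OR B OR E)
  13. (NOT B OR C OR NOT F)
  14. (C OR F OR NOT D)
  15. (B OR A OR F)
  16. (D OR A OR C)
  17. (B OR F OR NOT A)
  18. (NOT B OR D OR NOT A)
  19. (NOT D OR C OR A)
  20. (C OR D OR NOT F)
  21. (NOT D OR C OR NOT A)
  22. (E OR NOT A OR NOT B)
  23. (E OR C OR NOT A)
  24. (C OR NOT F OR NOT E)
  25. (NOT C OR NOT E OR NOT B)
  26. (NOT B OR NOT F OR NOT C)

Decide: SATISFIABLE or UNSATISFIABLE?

UNSATISFIABLE

C = True:
  F = True:
    propagation gives D=True; an empty clause results — contradiction.
  F = False:
    propagation gives A=False, B=True, E=False, D=False; an empty clause results — contradiction.
C = False:
  A = True:
    propagation gives D=False, B=False, E=False; an empty clause results — contradiction.
  A = False:
    propagation gives E=True, B=False, F=True; an empty clause results — contradiction.
Every branch closes, so no satisfying assignment exists.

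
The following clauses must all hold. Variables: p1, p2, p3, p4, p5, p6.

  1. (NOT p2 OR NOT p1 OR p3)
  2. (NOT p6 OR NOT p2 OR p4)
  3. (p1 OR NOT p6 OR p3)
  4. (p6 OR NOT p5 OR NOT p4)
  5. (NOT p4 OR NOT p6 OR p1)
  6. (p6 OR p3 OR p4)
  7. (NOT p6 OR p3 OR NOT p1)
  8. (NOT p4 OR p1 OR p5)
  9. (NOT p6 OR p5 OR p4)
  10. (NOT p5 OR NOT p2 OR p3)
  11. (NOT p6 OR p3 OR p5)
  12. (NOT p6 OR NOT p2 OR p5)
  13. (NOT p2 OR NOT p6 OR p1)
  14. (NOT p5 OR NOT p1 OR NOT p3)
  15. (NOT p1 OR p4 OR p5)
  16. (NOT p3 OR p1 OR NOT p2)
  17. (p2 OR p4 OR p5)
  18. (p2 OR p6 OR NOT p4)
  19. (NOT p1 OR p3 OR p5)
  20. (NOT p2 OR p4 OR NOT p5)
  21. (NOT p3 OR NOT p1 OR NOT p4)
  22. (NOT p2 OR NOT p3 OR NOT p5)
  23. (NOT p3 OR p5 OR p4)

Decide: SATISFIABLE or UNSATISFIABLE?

SATISFIABLE

Try p1 = False.
The remaining clauses are satisfied by p2 = False, p3 = True, p4 = False, p5 = True, p6 = True.
Every clause has at least one true literal under this assignment.
So p1 = False, p2 = False, p3 = True, p4 = False, p5 = True, p6 = True is a satisfying assignment.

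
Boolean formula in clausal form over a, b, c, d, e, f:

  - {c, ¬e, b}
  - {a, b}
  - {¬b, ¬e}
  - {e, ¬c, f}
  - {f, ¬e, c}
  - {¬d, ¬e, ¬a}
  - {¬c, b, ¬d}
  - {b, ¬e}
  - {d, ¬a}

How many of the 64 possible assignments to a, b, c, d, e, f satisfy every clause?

Case analysis on e and b:
  e=T, b=T: a clause becomes empty — 0.
  e=T, b=F: a clause becomes empty — 0.
  e=F, b=T: 9 of the 16 assignments to (a,c,d,f) work.
  e=F, b=F: remaining (a,c,d,f) ∈ {(T,F,T,F); (T,F,T,T)} — 2.
Total: 0 + 0 + 9 + 2 = 11.

11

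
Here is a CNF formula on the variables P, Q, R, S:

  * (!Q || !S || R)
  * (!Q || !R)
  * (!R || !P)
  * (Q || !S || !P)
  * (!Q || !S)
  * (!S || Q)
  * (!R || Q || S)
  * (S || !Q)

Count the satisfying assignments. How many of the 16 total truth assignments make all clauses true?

2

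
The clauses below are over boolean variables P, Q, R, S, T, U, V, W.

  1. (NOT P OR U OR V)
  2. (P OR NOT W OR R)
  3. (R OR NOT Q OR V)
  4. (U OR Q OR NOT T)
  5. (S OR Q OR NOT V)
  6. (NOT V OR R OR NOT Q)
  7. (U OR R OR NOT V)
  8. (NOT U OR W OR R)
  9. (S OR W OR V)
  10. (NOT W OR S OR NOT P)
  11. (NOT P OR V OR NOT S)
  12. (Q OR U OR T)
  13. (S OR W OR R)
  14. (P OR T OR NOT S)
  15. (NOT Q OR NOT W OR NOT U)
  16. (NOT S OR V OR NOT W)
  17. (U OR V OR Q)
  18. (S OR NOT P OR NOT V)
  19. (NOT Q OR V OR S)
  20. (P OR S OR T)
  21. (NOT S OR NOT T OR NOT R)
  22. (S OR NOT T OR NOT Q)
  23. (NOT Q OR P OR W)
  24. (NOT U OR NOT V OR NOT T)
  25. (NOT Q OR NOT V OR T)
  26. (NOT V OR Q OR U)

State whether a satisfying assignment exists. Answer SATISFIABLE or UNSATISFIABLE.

SATISFIABLE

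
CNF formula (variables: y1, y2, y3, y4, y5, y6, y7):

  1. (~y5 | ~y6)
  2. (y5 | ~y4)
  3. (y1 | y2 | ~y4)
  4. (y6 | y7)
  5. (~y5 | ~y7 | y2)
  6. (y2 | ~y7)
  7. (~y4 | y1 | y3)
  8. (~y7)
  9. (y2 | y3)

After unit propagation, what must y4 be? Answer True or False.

(~y7) is a unit clause: y7 = False.
From (y7 | y6) and y7 = False: y6 = True.
From (~y6 | ~y5) and y6 = True: y5 = False.
(~y4 | y5) with y5 = False leaves only ~y4, so y4 = False.

False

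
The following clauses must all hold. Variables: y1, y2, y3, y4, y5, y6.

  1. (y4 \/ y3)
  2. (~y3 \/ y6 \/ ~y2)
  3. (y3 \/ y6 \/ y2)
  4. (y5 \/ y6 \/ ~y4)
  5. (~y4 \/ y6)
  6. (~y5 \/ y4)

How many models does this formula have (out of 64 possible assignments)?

Split on y4, then y6.
  y4=T, y6=T: y1, y2, y3, y5 free → 2^4 = 16.
  y4=T, y6=F: a clause becomes empty — 0.
  y4=F, y6=T: remaining (y1,y2,y3,y5) ∈ {(F,F,T,F); (F,T,T,F); (T,F,T,F); (T,T,T,F)} — 4.
  y4=F, y6=F: remaining (y1,y2,y3,y5) ∈ {(F,F,T,F); (T,F,T,F)} — 2.
Total: 16 + 0 + 4 + 2 = 22.

22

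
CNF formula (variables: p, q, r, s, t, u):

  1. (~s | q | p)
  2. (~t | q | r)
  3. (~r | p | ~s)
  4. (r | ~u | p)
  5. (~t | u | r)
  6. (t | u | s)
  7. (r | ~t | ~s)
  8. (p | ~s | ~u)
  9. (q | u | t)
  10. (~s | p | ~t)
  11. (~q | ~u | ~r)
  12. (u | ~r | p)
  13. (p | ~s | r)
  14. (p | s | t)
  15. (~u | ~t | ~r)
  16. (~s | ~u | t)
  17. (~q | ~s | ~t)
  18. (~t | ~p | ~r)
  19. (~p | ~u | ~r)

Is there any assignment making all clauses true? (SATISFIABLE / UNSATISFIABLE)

Set p = True and propagate.
Try q = True.
Branch on r: take r = True.
  then u is forced to False.
  then t is forced to False.
  then s is forced to True.
So p=True, q=True, r=True, s=True, t=False, u=False is a satisfying assignment.

SATISFIABLE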